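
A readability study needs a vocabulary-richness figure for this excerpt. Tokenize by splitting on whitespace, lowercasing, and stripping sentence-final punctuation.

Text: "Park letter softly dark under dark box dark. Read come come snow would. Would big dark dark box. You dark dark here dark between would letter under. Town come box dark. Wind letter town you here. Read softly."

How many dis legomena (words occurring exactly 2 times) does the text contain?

6

Frequencies: dark:9, letter:3, box:3, come:3, would:3, softly:2, under:2, read:2, you:2, here:2, town:2, park:1, snow:1, big:1, between:1, wind:1
Words with frequency 2: here, read, softly, town, under, you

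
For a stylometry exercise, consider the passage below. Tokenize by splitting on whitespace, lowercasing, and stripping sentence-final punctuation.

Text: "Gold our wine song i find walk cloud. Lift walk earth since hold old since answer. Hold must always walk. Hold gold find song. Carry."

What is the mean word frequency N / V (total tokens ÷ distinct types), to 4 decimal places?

N = 25 tokens, V = 17 types.
Mean frequency = N / V = 25 / 17 = 1.4706

1.4706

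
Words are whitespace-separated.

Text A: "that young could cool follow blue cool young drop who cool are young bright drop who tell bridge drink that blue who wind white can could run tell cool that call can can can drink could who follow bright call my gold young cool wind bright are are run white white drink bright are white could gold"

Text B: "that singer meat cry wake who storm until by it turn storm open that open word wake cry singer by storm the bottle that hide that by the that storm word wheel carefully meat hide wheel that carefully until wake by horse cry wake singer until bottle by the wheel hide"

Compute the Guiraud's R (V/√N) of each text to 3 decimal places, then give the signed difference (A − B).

A: V=20, N=57, R=2.649
B: V=19, N=51, R=2.661
Difference = 2.649 − 2.661 = -0.012

-0.012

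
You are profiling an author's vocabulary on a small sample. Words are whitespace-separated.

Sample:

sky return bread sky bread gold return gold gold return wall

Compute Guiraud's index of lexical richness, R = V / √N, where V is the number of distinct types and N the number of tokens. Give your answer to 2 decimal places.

N = 11, V = 5.
√N = 3.316625
R = 5 / 3.316625 = 1.51

1.51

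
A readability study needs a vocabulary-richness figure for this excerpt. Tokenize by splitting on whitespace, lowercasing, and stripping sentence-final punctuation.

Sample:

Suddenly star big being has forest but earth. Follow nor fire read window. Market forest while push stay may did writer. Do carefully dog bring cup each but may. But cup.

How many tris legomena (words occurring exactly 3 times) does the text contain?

1

Frequencies: but:3, forest:2, may:2, cup:2, suddenly:1, star:1, big:1, being:1, has:1, earth:1, follow:1, nor:1, fire:1, read:1, window:1, market:1, while:1, push:1, stay:1, did:1, … (6 more, each freq 1)
Words with frequency 3: but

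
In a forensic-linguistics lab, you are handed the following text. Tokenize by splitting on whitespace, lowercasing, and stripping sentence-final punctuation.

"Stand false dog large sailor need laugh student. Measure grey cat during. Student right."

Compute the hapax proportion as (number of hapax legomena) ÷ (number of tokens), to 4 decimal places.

0.8571

Frequencies: student:2, stand:1, false:1, dog:1, large:1, sailor:1, need:1, laugh:1, measure:1, grey:1, cat:1, during:1, right:1
Hapax count = 12; token count = 14.
Ratio = 12 / 14 = 0.8571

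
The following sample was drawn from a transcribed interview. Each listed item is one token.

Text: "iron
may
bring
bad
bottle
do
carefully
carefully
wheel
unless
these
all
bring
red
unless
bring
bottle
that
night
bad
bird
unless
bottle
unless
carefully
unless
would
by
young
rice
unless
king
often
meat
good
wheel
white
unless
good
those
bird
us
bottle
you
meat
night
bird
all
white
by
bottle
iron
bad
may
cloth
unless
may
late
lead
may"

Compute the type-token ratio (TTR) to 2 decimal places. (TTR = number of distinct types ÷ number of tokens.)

0.50

N = 60 tokens, V = 30 types.
TTR = V / N = 30 / 60 = 0.50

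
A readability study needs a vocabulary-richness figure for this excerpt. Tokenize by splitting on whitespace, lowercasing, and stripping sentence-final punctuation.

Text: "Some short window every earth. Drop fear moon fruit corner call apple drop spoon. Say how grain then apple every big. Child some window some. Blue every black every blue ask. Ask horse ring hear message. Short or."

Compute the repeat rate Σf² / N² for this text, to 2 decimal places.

0.05

Frequencies: every:4, some:3, short:2, window:2, drop:2, apple:2, blue:2, ask:2, earth:1, fear:1, moon:1, fruit:1, corner:1, call:1, spoon:1, say:1, how:1, grain:1, then:1, big:1, … (7 more, each freq 1)
Σf² = 68; N² = 1444
Repeat rate = 68 / 1444 = 0.05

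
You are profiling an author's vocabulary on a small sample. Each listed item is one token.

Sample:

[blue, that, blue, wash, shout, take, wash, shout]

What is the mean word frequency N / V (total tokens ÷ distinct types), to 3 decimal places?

N = 8 tokens, V = 5 types.
Mean frequency = N / V = 8 / 5 = 1.600

1.600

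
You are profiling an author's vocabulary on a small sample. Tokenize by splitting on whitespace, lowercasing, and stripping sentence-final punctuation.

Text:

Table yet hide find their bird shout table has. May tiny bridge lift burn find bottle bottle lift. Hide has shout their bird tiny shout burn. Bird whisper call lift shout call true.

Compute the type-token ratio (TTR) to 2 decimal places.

0.52

N = 33 tokens, V = 17 types.
TTR = V / N = 17 / 33 = 0.52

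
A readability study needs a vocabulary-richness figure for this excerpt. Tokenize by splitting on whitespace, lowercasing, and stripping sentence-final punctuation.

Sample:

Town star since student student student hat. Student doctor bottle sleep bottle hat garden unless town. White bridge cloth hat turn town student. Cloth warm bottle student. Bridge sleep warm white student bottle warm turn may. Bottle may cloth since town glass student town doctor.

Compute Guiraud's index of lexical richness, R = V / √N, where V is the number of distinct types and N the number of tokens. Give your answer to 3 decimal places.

2.534

N = 45, V = 17.
√N = 6.708204
R = 17 / 6.708204 = 2.534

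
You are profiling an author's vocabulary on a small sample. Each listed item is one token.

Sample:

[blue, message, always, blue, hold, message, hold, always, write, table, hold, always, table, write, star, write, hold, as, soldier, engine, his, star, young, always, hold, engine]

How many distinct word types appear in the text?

Distinct types: {always, as, blue, engine, his, hold, message, soldier, star, table, write, young}
V = 12

12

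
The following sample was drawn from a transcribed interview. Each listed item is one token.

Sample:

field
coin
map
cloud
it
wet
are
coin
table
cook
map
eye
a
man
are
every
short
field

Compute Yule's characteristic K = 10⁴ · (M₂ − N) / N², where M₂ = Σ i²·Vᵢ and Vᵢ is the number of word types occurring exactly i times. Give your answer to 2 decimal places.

246.91

Frequencies: field:2, coin:2, map:2, are:2, cloud:1, it:1, wet:1, table:1, cook:1, eye:1, a:1, man:1, every:1, short:1
N = 18. Frequency spectrum: V_1=10, V_2=4
M₂ = 1²·10 + 2²·4 = 26
K = 10000 × (26 − 18) / 18² = 246.91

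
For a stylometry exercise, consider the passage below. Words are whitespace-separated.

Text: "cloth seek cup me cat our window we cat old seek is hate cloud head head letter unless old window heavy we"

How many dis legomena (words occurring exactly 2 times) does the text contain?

Frequencies: seek:2, cat:2, window:2, we:2, old:2, head:2, cloth:1, cup:1, me:1, our:1, is:1, hate:1, cloud:1, letter:1, unless:1, heavy:1
Words with frequency 2: cat, head, old, seek, we, window

6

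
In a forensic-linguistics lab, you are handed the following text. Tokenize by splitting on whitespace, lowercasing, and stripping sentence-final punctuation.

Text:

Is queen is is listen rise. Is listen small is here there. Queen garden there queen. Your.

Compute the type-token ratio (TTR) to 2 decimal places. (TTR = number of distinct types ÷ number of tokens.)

N = 17 tokens, V = 9 types.
TTR = V / N = 9 / 17 = 0.53

0.53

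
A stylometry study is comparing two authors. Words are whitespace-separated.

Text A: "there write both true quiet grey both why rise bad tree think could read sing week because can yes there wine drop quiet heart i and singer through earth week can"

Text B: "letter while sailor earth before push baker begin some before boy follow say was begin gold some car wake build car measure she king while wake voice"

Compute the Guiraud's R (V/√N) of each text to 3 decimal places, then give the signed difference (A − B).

A: V=26, N=31, R=4.670
B: V=21, N=27, R=4.041
Difference = 4.670 − 4.041 = 0.629

0.629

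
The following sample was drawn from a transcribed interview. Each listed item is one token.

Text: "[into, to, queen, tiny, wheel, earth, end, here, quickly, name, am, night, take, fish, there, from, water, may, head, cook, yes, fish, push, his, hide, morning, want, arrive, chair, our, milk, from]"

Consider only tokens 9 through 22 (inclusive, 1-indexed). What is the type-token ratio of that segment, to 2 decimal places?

Segment tokens 9–22: quickly, name, am, night, take, fish, there, from, water, may, head, cook, yes, fish
Segment N = 14, segment V = 13.
TTR = 13 / 14 = 0.93

0.93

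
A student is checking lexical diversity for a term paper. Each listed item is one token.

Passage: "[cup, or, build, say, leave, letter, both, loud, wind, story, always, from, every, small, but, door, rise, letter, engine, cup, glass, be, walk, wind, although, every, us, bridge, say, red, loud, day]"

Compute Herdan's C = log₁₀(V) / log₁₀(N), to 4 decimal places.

0.9401

N = 32, V = 26.
log₁₀(V) = 1.414973, log₁₀(N) = 1.505150
C = 1.414973 / 1.505150 = 0.9401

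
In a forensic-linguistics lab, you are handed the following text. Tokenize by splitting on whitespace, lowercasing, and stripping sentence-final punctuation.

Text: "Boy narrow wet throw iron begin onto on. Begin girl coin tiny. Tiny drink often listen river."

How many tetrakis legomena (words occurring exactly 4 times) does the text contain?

Frequencies: begin:2, tiny:2, boy:1, narrow:1, wet:1, throw:1, iron:1, onto:1, on:1, girl:1, coin:1, drink:1, often:1, listen:1, river:1
Words with frequency 4: (none)

0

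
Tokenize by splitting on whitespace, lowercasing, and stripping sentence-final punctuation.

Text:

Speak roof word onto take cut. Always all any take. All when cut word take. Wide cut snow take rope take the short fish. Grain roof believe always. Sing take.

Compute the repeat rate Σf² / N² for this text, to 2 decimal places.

0.08

Frequencies: take:6, cut:3, roof:2, word:2, always:2, all:2, speak:1, onto:1, any:1, when:1, wide:1, snow:1, rope:1, the:1, short:1, fish:1, grain:1, believe:1, sing:1
Σf² = 74; N² = 900
Repeat rate = 74 / 900 = 0.08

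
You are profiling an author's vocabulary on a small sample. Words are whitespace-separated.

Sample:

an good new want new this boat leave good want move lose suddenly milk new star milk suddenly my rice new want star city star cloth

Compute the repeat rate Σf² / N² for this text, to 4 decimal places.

Frequencies: new:4, want:3, star:3, good:2, suddenly:2, milk:2, an:1, this:1, boat:1, leave:1, move:1, lose:1, my:1, rice:1, city:1, cloth:1
Σf² = 56; N² = 676
Repeat rate = 56 / 676 = 0.0828

0.0828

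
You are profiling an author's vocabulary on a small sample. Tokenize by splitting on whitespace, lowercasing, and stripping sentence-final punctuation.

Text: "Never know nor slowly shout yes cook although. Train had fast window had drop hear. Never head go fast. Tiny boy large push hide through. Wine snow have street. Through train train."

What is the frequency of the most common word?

Frequencies: train:3, never:2, had:2, fast:2, through:2, know:1, nor:1, slowly:1, shout:1, yes:1, cook:1, although:1, window:1, drop:1, hear:1, head:1, go:1, tiny:1, boy:1, large:1, … (6 more, each freq 1)
Most common: 'train' with frequency 3.

3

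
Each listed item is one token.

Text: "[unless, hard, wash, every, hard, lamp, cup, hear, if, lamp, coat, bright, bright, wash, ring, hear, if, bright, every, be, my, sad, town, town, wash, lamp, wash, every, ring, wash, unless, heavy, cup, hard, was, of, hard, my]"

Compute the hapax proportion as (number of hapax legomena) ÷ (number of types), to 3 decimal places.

Frequencies: wash:5, hard:4, every:3, lamp:3, bright:3, unless:2, cup:2, hear:2, if:2, ring:2, my:2, town:2, coat:1, be:1, sad:1, heavy:1, was:1, of:1
Hapax count = 6; type count = 18.
Ratio = 6 / 18 = 0.333

0.333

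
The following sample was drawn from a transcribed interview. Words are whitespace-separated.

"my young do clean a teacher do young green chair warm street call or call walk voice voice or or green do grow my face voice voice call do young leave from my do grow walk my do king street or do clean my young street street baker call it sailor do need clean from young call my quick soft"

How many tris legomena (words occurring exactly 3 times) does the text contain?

1

Frequencies: do:8, my:6, young:5, call:5, street:4, or:4, voice:4, clean:3, green:2, walk:2, grow:2, from:2, a:1, teacher:1, chair:1, warm:1, face:1, leave:1, king:1, baker:1, … (5 more, each freq 1)
Words with frequency 3: clean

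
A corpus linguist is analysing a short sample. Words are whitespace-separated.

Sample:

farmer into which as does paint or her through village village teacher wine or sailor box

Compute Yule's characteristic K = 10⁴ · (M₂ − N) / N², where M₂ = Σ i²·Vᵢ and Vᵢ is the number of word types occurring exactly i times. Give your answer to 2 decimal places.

156.25

Frequencies: or:2, village:2, farmer:1, into:1, which:1, as:1, does:1, paint:1, her:1, through:1, teacher:1, wine:1, sailor:1, box:1
N = 16. Frequency spectrum: V_1=12, V_2=2
M₂ = 1²·12 + 2²·2 = 20
K = 10000 × (20 − 16) / 16² = 156.25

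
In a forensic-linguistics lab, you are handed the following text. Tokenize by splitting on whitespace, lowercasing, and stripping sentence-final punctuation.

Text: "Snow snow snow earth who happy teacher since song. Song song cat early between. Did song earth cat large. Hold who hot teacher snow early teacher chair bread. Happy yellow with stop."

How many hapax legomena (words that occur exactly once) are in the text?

11

Frequencies: snow:4, song:4, teacher:3, earth:2, who:2, happy:2, cat:2, early:2, since:1, between:1, did:1, large:1, hold:1, hot:1, chair:1, bread:1, yellow:1, with:1, stop:1
Hapax (freq=1): between, bread, chair, did, hold, hot, large, since, stop, with, yellow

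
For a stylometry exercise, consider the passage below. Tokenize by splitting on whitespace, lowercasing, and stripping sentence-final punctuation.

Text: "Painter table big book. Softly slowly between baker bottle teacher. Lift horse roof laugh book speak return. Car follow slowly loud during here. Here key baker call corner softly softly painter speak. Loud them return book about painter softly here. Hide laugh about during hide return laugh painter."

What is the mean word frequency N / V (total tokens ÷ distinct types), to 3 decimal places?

1.778

N = 48 tokens, V = 27 types.
Mean frequency = N / V = 48 / 27 = 1.778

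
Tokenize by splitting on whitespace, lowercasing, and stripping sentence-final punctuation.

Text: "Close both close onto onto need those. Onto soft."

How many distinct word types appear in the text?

6

Distinct types: {both, close, need, onto, soft, those}
V = 6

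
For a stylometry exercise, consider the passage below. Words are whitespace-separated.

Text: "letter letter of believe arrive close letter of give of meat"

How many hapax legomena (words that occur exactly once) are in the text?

5

Frequencies: letter:3, of:3, believe:1, arrive:1, close:1, give:1, meat:1
Hapax (freq=1): arrive, believe, close, give, meat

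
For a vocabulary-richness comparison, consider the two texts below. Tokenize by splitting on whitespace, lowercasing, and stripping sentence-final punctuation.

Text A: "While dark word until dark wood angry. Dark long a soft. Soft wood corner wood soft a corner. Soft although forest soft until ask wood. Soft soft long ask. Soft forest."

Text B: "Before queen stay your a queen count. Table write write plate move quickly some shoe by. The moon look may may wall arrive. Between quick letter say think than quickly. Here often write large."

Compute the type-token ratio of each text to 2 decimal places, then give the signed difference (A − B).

-0.43

TTR(A) = 13/31 = 0.42
TTR(B) = 29/34 = 0.85
Difference = 0.42 − 0.85 = -0.43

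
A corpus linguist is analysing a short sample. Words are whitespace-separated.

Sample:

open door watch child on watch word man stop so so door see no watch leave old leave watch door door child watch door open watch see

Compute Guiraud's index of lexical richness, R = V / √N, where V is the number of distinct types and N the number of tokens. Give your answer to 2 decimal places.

N = 27, V = 13.
√N = 5.196152
R = 13 / 5.196152 = 2.50

2.50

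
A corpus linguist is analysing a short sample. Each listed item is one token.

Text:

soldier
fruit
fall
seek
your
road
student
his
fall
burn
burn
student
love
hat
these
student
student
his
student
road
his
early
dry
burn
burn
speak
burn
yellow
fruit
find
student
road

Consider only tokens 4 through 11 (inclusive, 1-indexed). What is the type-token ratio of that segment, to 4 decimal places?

0.8750

Segment tokens 4–11: seek, your, road, student, his, fall, burn, burn
Segment N = 8, segment V = 7.
TTR = 7 / 8 = 0.8750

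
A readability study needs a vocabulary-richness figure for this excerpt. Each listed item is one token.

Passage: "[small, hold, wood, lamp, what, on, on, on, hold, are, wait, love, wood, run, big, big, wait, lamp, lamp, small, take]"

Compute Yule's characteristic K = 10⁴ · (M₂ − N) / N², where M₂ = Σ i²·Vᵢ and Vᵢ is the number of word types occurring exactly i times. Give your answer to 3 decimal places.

498.866

Frequencies: lamp:3, on:3, small:2, hold:2, wood:2, wait:2, big:2, what:1, are:1, love:1, run:1, take:1
N = 21. Frequency spectrum: V_1=5, V_2=5, V_3=2
M₂ = 1²·5 + 2²·5 + 3²·2 = 43
K = 10000 × (43 − 21) / 21² = 498.866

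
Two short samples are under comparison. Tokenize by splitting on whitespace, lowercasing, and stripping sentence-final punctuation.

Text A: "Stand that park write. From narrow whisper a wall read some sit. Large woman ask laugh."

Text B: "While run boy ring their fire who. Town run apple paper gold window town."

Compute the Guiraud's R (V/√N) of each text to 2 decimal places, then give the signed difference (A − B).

0.79

A: V=16, N=16, R=4.00
B: V=12, N=14, R=3.21
Difference = 4.00 − 3.21 = 0.79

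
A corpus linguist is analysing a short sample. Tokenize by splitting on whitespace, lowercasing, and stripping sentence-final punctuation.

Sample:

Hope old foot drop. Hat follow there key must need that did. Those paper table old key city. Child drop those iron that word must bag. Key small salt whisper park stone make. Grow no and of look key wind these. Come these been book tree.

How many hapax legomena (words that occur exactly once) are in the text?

Frequencies: key:4, old:2, drop:2, must:2, that:2, those:2, these:2, hope:1, foot:1, hat:1, follow:1, there:1, need:1, did:1, paper:1, table:1, city:1, child:1, iron:1, word:1, … (17 more, each freq 1)
Hapax (freq=1): and, bag, been, book, child, city, come, did, follow, foot, grow, hat, hope, iron, look, make, need, no, of, paper, park, salt, small, stone, table, there, tree, whisper, wind, word

30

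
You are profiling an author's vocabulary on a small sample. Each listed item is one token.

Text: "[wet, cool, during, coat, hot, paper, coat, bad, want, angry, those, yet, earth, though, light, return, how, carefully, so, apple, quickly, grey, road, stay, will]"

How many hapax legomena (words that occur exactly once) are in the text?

23

Frequencies: coat:2, wet:1, cool:1, during:1, hot:1, paper:1, bad:1, want:1, angry:1, those:1, yet:1, earth:1, though:1, light:1, return:1, how:1, carefully:1, so:1, apple:1, quickly:1, … (4 more, each freq 1)
Hapax (freq=1): angry, apple, bad, carefully, cool, during, earth, grey, hot, how, light, paper, quickly, return, road, so, stay, those, though, want, wet, will, yet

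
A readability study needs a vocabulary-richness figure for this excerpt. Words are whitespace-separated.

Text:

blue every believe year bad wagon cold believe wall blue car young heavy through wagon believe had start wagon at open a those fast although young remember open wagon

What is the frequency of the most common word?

Frequencies: wagon:4, believe:3, blue:2, young:2, open:2, every:1, year:1, bad:1, cold:1, wall:1, car:1, heavy:1, through:1, had:1, start:1, at:1, a:1, those:1, fast:1, although:1, … (1 more, each freq 1)
Most common: 'wagon' with frequency 4.

4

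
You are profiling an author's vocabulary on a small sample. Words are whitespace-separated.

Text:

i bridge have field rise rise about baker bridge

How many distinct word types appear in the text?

Distinct types: {about, baker, bridge, field, have, i, rise}
V = 7

7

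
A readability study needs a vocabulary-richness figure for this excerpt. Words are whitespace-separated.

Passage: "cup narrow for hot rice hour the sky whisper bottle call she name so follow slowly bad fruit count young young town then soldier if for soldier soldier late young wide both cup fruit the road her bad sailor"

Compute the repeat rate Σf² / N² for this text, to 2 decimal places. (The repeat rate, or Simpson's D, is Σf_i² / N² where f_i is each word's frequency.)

Frequencies: young:3, soldier:3, cup:2, for:2, the:2, bad:2, fruit:2, narrow:1, hot:1, rice:1, hour:1, sky:1, whisper:1, bottle:1, call:1, she:1, name:1, so:1, follow:1, slowly:1, … (10 more, each freq 1)
Σf² = 61; N² = 1521
Repeat rate = 61 / 1521 = 0.04

0.04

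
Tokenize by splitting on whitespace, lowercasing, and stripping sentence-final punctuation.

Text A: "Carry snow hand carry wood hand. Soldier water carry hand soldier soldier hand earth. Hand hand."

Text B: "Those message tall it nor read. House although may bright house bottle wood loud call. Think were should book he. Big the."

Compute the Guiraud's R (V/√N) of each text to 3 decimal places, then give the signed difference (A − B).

-2.727

A: V=7, N=16, R=1.750
B: V=21, N=22, R=4.477
Difference = 1.750 − 4.477 = -2.727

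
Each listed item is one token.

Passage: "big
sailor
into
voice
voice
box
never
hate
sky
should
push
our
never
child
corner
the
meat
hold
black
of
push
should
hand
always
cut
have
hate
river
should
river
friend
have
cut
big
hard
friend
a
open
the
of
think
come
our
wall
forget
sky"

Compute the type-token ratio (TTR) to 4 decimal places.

N = 46 tokens, V = 31 types.
TTR = V / N = 31 / 46 = 0.6739

0.6739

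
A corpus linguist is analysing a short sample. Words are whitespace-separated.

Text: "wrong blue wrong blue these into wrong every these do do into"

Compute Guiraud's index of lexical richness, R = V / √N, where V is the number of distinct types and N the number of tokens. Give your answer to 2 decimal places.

1.73

N = 12, V = 6.
√N = 3.464102
R = 6 / 3.464102 = 1.73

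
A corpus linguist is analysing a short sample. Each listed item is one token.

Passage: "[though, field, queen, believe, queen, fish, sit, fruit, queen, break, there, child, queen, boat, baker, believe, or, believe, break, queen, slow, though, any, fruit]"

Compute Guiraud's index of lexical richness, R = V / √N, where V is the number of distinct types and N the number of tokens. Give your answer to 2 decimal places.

N = 24, V = 15.
√N = 4.898979
R = 15 / 4.898979 = 3.06

3.06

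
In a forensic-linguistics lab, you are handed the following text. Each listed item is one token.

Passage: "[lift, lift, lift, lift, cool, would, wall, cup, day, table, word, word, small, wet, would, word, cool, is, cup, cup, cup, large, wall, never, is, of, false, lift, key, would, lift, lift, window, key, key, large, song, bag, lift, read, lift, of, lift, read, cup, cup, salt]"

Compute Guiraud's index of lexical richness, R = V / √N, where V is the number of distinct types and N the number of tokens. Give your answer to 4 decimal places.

N = 47, V = 21.
√N = 6.855655
R = 21 / 6.855655 = 3.0632

3.0632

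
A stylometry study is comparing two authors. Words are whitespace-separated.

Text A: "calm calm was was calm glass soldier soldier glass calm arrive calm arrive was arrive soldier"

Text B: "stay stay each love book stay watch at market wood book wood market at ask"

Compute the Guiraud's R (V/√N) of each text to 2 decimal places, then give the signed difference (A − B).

A: V=5, N=16, R=1.25
B: V=9, N=15, R=2.32
Difference = 1.25 − 2.32 = -1.07

-1.07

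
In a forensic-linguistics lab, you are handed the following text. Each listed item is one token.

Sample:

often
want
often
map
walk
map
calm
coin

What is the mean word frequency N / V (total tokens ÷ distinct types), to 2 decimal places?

N = 8 tokens, V = 6 types.
Mean frequency = N / V = 8 / 6 = 1.33

1.33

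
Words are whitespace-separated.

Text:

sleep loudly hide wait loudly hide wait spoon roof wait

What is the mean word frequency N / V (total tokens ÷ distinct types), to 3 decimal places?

N = 10 tokens, V = 6 types.
Mean frequency = N / V = 10 / 6 = 1.667

1.667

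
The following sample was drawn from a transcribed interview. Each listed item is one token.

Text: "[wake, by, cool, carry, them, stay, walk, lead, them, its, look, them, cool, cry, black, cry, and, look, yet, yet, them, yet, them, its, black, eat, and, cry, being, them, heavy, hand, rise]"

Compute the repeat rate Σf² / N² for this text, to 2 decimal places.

0.08

Frequencies: them:6, cry:3, yet:3, cool:2, its:2, look:2, black:2, and:2, wake:1, by:1, carry:1, stay:1, walk:1, lead:1, eat:1, being:1, heavy:1, hand:1, rise:1
Σf² = 85; N² = 1089
Repeat rate = 85 / 1089 = 0.08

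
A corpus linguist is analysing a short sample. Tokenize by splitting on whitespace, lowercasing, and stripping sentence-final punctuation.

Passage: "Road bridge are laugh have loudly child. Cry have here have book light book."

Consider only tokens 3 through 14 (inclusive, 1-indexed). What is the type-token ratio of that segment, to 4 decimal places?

Segment tokens 3–14: are, laugh, have, loudly, child, cry, have, here, have, book, light, book
Segment N = 12, segment V = 9.
TTR = 9 / 12 = 0.7500

0.7500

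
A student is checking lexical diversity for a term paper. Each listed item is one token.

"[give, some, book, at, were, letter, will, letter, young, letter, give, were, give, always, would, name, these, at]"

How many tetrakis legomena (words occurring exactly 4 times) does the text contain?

Frequencies: give:3, letter:3, at:2, were:2, some:1, book:1, will:1, young:1, always:1, would:1, name:1, these:1
Words with frequency 4: (none)

0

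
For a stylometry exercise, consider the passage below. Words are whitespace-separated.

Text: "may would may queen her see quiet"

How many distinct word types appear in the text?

Distinct types: {her, may, queen, quiet, see, would}
V = 6

6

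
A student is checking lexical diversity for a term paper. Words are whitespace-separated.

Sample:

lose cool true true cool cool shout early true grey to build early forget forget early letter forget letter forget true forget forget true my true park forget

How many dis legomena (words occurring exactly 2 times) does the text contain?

1

Frequencies: forget:7, true:6, cool:3, early:3, letter:2, lose:1, shout:1, grey:1, to:1, build:1, my:1, park:1
Words with frequency 2: letter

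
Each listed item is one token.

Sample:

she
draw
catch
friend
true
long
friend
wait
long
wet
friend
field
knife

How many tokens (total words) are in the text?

13

Tokens: she, draw, catch, friend, true, long, friend, wait, long, wet, friend, field, knife
N = 13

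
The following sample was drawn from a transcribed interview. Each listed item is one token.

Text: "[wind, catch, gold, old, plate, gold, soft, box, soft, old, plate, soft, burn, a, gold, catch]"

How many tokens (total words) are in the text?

16

Tokens: wind, catch, gold, old, plate, gold, soft, box, soft, old, plate, soft, burn, a, gold, catch
N = 16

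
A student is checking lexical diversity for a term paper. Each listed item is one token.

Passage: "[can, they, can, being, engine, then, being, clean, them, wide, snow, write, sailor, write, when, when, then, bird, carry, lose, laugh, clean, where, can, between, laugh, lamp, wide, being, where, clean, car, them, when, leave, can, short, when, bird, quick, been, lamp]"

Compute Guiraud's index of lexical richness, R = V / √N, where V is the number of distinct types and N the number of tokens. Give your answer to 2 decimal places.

3.70

N = 42, V = 24.
√N = 6.480741
R = 24 / 6.480741 = 3.70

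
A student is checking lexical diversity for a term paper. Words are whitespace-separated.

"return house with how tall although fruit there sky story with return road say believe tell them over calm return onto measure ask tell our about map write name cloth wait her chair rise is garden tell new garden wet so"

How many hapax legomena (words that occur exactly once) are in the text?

31

Frequencies: return:3, tell:3, with:2, garden:2, house:1, how:1, tall:1, although:1, fruit:1, there:1, sky:1, story:1, road:1, say:1, believe:1, them:1, over:1, calm:1, onto:1, measure:1, … (15 more, each freq 1)
Hapax (freq=1): about, although, ask, believe, calm, chair, cloth, fruit, her, house, how, is, map, measure, name, new, onto, our, over, rise, road, say, sky, so, story, tall, them, there, wait, wet, write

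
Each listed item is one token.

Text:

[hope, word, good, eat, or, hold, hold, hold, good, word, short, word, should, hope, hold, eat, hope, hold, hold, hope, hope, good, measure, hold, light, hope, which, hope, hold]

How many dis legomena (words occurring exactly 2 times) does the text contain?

1

Frequencies: hold:8, hope:7, word:3, good:3, eat:2, or:1, short:1, should:1, measure:1, light:1, which:1
Words with frequency 2: eat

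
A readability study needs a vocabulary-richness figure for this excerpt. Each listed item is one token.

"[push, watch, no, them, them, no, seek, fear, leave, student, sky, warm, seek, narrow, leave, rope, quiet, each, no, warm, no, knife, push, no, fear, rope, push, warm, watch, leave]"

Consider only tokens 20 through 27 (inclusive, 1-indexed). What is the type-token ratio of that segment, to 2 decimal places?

Segment tokens 20–27: warm, no, knife, push, no, fear, rope, push
Segment N = 8, segment V = 6.
TTR = 6 / 8 = 0.75

0.75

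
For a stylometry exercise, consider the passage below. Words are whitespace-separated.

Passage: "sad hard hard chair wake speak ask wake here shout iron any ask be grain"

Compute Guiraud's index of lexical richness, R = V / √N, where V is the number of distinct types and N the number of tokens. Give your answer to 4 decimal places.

3.0984

N = 15, V = 12.
√N = 3.872983
R = 12 / 3.872983 = 3.0984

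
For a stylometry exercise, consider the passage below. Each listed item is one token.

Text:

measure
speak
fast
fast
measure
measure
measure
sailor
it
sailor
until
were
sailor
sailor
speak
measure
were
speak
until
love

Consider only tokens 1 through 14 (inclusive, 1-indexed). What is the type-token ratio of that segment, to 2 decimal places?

Segment tokens 1–14: measure, speak, fast, fast, measure, measure, measure, sailor, it, sailor, until, were, sailor, sailor
Segment N = 14, segment V = 7.
TTR = 7 / 14 = 0.50

0.50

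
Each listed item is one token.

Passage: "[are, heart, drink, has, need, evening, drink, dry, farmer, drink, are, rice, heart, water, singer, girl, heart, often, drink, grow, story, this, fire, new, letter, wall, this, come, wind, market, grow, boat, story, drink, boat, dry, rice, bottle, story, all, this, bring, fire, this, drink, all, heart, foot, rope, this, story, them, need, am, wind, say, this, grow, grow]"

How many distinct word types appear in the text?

Distinct types: {all, am, are, boat, bottle, bring, come, drink, dry, evening, farmer, fire, foot, girl, grow, has, heart, letter, market, need, new, often, rice, rope, say, singer, story, them, this, wall, water, wind}
V = 32

32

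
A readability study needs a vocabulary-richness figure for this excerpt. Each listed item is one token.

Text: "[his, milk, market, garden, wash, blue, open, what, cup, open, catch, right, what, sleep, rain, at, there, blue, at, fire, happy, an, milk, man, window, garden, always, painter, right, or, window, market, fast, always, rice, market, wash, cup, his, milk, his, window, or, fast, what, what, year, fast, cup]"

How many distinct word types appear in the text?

Distinct types: {always, an, at, blue, catch, cup, fast, fire, garden, happy, his, man, market, milk, open, or, painter, rain, rice, right, sleep, there, wash, what, window, year}
V = 26

26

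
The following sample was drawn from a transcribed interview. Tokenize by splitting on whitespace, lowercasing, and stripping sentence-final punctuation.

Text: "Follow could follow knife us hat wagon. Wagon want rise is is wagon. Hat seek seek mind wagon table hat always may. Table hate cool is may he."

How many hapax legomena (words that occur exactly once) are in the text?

10

Frequencies: wagon:4, hat:3, is:3, follow:2, seek:2, table:2, may:2, could:1, knife:1, us:1, want:1, rise:1, mind:1, always:1, hate:1, cool:1, he:1
Hapax (freq=1): always, cool, could, hate, he, knife, mind, rise, us, want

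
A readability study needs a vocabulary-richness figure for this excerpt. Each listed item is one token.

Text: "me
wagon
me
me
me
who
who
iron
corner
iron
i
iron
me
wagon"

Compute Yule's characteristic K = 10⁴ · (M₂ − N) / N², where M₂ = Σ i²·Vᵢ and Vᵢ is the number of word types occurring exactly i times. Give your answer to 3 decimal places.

1530.612

Frequencies: me:5, iron:3, wagon:2, who:2, corner:1, i:1
N = 14. Frequency spectrum: V_1=2, V_2=2, V_3=1, V_5=1
M₂ = 1²·2 + 2²·2 + 3²·1 + 5²·1 = 44
K = 10000 × (44 − 14) / 14² = 1530.612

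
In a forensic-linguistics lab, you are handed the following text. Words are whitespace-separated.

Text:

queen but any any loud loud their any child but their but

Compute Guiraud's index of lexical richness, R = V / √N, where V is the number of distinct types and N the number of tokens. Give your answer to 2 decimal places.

N = 12, V = 6.
√N = 3.464102
R = 6 / 3.464102 = 1.73

1.73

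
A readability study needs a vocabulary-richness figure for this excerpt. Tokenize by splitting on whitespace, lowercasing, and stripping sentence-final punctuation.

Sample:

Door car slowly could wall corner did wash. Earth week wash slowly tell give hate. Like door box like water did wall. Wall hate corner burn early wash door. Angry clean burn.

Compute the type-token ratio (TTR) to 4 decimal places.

0.6250

N = 32 tokens, V = 20 types.
TTR = V / N = 20 / 32 = 0.6250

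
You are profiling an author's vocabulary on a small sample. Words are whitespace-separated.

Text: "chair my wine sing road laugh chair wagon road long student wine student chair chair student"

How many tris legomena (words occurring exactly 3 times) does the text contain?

1

Frequencies: chair:4, student:3, wine:2, road:2, my:1, sing:1, laugh:1, wagon:1, long:1
Words with frequency 3: student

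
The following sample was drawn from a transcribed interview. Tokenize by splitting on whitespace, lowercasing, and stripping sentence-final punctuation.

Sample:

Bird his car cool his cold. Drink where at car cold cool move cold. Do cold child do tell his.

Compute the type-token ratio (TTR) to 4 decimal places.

0.6000

N = 20 tokens, V = 12 types.
TTR = V / N = 12 / 20 = 0.6000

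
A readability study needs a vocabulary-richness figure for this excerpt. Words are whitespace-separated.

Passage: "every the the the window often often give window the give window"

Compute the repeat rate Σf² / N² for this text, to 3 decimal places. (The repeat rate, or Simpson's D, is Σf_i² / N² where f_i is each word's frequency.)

Frequencies: the:4, window:3, often:2, give:2, every:1
Σf² = 34; N² = 144
Repeat rate = 34 / 144 = 0.236

0.236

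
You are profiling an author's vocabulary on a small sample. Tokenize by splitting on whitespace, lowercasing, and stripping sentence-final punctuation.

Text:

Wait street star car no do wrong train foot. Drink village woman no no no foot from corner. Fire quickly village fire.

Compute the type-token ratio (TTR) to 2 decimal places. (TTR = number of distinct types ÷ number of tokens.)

0.73

N = 22 tokens, V = 16 types.
TTR = V / N = 16 / 22 = 0.73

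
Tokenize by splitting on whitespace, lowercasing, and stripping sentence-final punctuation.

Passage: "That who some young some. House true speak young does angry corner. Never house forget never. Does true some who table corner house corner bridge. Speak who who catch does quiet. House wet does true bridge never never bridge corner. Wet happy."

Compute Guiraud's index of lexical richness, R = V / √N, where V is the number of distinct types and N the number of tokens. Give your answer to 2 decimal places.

2.78

N = 42, V = 18.
√N = 6.480741
R = 18 / 6.480741 = 2.78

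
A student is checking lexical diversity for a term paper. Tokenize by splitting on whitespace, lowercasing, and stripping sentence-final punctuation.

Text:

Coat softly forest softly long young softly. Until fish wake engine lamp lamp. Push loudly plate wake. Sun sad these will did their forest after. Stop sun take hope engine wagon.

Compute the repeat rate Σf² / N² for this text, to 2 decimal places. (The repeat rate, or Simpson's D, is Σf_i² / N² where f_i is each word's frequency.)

0.05

Frequencies: softly:3, forest:2, wake:2, engine:2, lamp:2, sun:2, coat:1, long:1, young:1, until:1, fish:1, push:1, loudly:1, plate:1, sad:1, these:1, will:1, did:1, their:1, after:1, … (4 more, each freq 1)
Σf² = 47; N² = 961
Repeat rate = 47 / 961 = 0.05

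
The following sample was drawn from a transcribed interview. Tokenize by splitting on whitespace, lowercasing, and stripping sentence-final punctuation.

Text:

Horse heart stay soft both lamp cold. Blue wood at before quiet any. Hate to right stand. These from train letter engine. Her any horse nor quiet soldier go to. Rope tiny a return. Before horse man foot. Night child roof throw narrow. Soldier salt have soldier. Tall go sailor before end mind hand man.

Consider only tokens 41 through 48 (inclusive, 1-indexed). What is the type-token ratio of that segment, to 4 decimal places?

0.8750

Segment tokens 41–48: roof, throw, narrow, soldier, salt, have, soldier, tall
Segment N = 8, segment V = 7.
TTR = 7 / 8 = 0.8750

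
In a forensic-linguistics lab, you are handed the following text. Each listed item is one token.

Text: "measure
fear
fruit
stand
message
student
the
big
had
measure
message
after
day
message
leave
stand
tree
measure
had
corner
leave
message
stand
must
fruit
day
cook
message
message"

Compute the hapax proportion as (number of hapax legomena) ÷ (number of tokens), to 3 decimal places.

0.310

Frequencies: message:6, measure:3, stand:3, fruit:2, had:2, day:2, leave:2, fear:1, student:1, the:1, big:1, after:1, tree:1, corner:1, must:1, cook:1
Hapax count = 9; token count = 29.
Ratio = 9 / 29 = 0.310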